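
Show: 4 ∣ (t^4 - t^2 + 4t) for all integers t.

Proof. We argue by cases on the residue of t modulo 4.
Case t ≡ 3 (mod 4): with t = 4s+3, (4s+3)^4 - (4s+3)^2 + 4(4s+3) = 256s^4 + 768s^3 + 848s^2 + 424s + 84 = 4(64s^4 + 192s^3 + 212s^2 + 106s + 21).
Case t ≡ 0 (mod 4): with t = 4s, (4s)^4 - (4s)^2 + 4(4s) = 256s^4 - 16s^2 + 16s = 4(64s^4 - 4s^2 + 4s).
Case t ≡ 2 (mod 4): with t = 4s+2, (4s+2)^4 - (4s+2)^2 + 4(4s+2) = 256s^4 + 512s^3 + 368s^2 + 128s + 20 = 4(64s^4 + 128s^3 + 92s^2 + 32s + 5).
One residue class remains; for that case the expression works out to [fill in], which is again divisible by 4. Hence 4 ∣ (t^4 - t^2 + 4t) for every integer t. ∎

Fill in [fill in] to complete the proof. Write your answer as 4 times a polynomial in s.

4(64s^4 + 64s^3 + 20s^2 + 6s + 1)

The residues treated are {3, 0, 2}, so the missing case is t ≡ 1 (mod 4); write t = 4s+1.
Then (4s+1)^4 - (4s+1)^2 + 4(4s+1) = 256s^4 + 256s^3 + 80s^2 + 24s + 4 = 4(64s^4 + 64s^3 + 20s^2 + 6s + 1).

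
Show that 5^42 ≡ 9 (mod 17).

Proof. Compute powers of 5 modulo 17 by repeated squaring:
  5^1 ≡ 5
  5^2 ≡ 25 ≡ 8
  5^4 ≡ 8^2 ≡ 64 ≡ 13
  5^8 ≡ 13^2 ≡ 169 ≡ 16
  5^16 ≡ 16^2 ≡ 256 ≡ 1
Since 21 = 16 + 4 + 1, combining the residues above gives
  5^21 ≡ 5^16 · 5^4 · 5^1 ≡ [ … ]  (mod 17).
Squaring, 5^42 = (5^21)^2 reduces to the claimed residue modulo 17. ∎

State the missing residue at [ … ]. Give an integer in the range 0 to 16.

14

Multiply the listed residues: 1 · 13 · 5 = 13 → 65.
Reducing modulo 17: 65 = 3·17 + 14, so 5^21 ≡ 14.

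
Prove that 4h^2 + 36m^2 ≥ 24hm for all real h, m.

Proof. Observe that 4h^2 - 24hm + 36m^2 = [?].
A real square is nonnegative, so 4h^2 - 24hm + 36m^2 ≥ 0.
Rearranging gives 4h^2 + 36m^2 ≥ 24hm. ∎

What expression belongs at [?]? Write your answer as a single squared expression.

4h^2 - 24hm + 36m^2 is a perfect-square trinomial: the outer terms are (2h)^2 and (6m)^2, and the cross term is -2·2h·6m.
So 4h^2 - 24hm + 36m^2 = (2h - 6m)^2 ≥ 0.

(2h - 6m)^2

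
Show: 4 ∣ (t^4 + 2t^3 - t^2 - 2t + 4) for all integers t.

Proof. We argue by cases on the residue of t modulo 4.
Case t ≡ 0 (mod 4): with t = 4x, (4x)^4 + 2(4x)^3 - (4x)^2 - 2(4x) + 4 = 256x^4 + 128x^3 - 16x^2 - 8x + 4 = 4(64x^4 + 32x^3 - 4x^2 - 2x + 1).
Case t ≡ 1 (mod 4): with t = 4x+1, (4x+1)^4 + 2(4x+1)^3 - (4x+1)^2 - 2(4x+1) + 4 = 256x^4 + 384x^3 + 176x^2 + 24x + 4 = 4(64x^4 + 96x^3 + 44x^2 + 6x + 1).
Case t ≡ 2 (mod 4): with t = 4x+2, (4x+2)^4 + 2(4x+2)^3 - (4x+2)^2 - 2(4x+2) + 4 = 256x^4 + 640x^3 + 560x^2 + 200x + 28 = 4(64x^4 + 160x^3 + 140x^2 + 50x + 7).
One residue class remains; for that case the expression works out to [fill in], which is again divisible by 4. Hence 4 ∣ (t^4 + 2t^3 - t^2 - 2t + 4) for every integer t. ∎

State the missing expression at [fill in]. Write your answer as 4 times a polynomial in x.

The residues treated are {0, 1, 2}, so the missing case is t ≡ 3 (mod 4); write t = 4x+3.
Then (4x+3)^4 + 2(4x+3)^3 - (4x+3)^2 - 2(4x+3) + 4 = 256x^4 + 896x^3 + 1136x^2 + 616x + 124 = 4(64x^4 + 224x^3 + 284x^2 + 154x + 31).

4(64x^4 + 224x^3 + 284x^2 + 154x + 31)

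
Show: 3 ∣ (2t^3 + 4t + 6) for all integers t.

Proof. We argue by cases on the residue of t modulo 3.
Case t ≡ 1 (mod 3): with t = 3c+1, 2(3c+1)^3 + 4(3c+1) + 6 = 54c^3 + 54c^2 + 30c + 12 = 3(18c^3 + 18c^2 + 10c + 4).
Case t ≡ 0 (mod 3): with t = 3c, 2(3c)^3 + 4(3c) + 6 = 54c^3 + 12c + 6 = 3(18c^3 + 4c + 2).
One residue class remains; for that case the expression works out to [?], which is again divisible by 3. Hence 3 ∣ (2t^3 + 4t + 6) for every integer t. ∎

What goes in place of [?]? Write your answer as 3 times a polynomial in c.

3(18c^3 + 36c^2 + 28c + 10)

The residues treated are {1, 0}, so the missing case is t ≡ 2 (mod 3); write t = 3c+2.
Then 2(3c+2)^3 + 4(3c+2) + 6 = 54c^3 + 108c^2 + 84c + 30 = 3(18c^3 + 36c^2 + 28c + 10).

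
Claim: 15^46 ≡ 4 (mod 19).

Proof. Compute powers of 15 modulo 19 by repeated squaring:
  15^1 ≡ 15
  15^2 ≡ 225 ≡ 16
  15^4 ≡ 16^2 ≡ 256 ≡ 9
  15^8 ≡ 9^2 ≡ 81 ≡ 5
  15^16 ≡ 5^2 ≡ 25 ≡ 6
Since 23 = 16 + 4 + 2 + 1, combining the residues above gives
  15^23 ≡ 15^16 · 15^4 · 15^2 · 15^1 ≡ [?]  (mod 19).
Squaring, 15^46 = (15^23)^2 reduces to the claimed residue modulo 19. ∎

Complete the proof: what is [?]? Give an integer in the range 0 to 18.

2

Multiply the listed residues: 6 · 9 · 16 · 15 = 54 → 864 → 12960.
Reducing modulo 19: 12960 = 682·19 + 2, so 15^23 ≡ 2.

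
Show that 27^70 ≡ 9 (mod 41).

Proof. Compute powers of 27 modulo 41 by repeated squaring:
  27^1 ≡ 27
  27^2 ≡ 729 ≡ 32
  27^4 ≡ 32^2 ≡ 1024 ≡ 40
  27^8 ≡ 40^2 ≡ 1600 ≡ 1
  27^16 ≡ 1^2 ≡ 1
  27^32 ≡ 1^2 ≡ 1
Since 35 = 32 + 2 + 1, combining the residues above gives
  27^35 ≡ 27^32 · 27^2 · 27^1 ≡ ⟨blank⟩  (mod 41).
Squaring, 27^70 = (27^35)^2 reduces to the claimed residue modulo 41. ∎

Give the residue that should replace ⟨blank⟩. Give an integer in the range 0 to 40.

27^32 · 27^2 · 27^1 ≡ 1 · 32 · 27 = 864.
864 mod 41 = 3, so 27^35 ≡ 3 (mod 41).

3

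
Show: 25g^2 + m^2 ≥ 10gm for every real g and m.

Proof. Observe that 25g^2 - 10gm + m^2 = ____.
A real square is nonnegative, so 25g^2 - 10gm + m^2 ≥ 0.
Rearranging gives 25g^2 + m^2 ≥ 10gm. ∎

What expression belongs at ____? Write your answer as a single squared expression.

(5g - m)^2

25g^2 - 10gm + m^2 is a perfect-square trinomial: the outer terms are (5g)^2 and (m)^2, and the cross term is -2·5g·m.
So 25g^2 - 10gm + m^2 = (5g - m)^2 ≥ 0.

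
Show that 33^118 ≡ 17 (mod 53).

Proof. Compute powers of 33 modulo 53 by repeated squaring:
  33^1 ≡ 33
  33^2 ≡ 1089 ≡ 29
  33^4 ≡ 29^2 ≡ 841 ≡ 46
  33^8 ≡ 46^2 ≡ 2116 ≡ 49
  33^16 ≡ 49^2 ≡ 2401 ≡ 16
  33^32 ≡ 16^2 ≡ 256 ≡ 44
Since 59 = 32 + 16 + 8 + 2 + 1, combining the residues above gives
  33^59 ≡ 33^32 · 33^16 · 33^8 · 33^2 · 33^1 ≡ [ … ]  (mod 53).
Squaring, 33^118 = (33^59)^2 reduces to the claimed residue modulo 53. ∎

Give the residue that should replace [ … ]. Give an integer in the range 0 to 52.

32

Multiply the listed residues: 44 · 16 · 49 · 29 · 33 = 704 → 34496 → 1000384 → 33012672.
Reducing modulo 53: 33012672 = 622880·53 + 32, so 33^59 ≡ 32.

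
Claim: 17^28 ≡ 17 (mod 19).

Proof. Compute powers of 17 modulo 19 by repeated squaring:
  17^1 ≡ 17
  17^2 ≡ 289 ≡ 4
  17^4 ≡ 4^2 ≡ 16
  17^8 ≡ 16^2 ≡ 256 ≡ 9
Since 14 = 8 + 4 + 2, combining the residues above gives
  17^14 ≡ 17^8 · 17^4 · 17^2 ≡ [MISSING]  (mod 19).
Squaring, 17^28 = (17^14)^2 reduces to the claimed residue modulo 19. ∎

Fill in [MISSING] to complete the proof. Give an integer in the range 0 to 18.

17^8 · 17^4 · 17^2 ≡ 9 · 16 · 4 = 576.
576 mod 19 = 6, so 17^14 ≡ 6 (mod 19).

6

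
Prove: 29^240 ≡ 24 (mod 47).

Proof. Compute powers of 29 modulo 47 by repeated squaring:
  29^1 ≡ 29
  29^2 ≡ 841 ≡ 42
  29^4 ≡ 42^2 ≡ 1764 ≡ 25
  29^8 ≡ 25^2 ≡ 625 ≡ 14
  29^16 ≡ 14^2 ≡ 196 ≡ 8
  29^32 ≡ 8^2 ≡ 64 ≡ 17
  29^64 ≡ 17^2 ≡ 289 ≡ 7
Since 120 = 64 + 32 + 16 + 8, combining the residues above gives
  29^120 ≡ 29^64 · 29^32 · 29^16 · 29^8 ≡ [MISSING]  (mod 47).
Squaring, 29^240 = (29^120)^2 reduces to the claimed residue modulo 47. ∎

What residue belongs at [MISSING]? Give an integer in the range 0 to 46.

27

Multiply the listed residues: 7 · 17 · 8 · 14 = 119 → 952 → 13328.
Reducing modulo 47: 13328 = 283·47 + 27, so 29^120 ≡ 27.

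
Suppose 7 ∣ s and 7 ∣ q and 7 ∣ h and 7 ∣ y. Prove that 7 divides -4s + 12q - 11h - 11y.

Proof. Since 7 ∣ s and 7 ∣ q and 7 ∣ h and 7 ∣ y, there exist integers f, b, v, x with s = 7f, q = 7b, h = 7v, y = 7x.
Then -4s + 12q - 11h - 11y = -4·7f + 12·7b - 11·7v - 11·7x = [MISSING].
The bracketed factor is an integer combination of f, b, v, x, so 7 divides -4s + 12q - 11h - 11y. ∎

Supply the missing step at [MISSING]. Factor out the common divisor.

Pull the common 7 out of every term: -4·7f + 12·7b - 11·7v - 11·7x = 7(12b - 4f - 11v - 11x).
12b - 4f - 11v - 11x is an integer, which exhibits the divisibility.

7(12b - 4f - 11v - 11x)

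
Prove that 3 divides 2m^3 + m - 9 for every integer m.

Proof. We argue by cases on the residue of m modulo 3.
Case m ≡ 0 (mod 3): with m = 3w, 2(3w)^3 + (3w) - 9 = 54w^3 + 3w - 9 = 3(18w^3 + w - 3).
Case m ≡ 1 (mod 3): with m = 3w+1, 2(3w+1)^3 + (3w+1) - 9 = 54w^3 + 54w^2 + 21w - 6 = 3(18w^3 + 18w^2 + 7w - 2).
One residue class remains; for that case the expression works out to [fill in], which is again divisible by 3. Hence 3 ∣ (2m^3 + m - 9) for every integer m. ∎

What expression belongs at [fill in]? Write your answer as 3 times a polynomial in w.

3(18w^3 + 36w^2 + 25w + 3)

Only m ≡ 2 (mod 3) is unaccounted for. Put m = 3w+2:
2(3w+2)^3 + (3w+2) - 9 expands to 54w^3 + 108w^2 + 75w + 9,
and factoring out 3 leaves 3(18w^3 + 36w^2 + 25w + 3).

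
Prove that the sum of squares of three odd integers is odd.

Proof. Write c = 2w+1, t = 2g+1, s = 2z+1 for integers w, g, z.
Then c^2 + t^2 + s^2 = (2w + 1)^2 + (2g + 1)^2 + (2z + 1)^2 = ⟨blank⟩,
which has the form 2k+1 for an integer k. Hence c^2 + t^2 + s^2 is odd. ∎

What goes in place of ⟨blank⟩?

2(2g^2 + 2g + 2w^2 + 2w + 2z^2 + 2z + 1) + 1

Expanding: (2w + 1)^2 + (2g + 1)^2 + (2z + 1)^2 = 4g^2 + 4g + 4w^2 + 4w + 4z^2 + 4z + 3.
Every term except the constant is even, so this is 2(2g^2 + 2g + 2w^2 + 2w + 2z^2 + 2z + 1) + 1,
and 2g^2 + 2g + 2w^2 + 2w + 2z^2 + 2z + 1 ∈ ℤ gives the required form.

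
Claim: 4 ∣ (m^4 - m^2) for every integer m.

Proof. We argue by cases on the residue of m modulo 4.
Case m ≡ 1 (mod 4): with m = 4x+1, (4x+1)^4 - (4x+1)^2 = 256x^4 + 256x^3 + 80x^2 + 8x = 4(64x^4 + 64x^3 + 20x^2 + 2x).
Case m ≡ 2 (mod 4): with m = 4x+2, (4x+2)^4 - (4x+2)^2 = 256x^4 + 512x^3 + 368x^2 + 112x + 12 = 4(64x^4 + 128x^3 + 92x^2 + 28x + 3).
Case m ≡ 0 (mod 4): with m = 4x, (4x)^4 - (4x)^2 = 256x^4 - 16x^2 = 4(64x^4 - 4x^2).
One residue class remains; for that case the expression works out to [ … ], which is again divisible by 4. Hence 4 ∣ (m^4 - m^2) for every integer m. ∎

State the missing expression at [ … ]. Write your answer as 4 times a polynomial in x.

The residues treated are {1, 2, 0}, so the missing case is m ≡ 3 (mod 4); write m = 4x+3.
Then (4x+3)^4 - (4x+3)^2 = 256x^4 + 768x^3 + 848x^2 + 408x + 72 = 4(64x^4 + 192x^3 + 212x^2 + 102x + 18).

4(64x^4 + 192x^3 + 212x^2 + 102x + 18)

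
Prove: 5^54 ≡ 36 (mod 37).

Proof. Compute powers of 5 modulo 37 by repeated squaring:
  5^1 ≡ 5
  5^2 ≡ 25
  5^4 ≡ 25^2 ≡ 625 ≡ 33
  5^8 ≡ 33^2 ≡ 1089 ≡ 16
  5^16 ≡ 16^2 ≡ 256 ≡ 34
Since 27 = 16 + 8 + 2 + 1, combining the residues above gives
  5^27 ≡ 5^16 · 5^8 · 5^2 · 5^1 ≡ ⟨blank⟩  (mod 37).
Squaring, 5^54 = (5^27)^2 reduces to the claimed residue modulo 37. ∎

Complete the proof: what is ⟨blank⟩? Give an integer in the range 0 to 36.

5^16 · 5^8 · 5^2 · 5^1 ≡ 34 · 16 · 25 · 5 = 68000.
68000 mod 37 = 31, so 5^27 ≡ 31 (mod 37).

31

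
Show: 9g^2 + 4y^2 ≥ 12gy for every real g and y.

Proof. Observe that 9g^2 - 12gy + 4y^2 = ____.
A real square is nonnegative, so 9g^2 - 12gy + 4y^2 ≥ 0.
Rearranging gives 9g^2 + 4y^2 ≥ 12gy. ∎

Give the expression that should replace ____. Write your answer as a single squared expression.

(3g - 2y)^2

The leading and trailing coefficients are 3^2 and 2^2, and 12 = 2·3·2, so the trinomial is (3g - 2y)^2.
Hence 9g^2 - 12gy + 4y^2 ≥ 0.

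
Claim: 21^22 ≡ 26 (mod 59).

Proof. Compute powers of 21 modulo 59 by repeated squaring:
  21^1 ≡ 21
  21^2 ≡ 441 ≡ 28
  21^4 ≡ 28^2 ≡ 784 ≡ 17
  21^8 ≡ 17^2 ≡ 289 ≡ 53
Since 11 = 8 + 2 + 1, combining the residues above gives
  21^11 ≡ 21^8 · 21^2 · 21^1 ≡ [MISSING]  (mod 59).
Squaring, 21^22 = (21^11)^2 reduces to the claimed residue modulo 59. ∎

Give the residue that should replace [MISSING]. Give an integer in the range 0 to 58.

12

21^8 · 21^2 · 21^1 ≡ 53 · 28 · 21 = 31164.
31164 mod 59 = 12, so 21^11 ≡ 12 (mod 59).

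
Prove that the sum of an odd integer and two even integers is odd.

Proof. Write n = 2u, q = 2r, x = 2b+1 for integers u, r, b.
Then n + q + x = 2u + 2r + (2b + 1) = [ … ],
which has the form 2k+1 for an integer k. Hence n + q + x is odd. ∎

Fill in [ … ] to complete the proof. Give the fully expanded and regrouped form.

2(b + r + u) + 1

2u + 2r + (2b + 1) = 2b + 2r + 2u + 1
= 2(b + r + u) + 1.
Since b + r + u is an integer, the sum is of the form 2k+1 for an integer k.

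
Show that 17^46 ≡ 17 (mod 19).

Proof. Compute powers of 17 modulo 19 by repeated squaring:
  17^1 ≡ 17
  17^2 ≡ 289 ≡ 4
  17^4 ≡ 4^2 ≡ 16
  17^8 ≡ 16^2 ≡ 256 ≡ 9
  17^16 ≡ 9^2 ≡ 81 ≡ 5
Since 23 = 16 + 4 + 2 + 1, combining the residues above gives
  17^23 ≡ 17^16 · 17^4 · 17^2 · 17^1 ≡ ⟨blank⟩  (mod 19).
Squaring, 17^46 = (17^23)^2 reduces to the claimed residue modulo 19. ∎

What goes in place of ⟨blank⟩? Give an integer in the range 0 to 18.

6

17^16 · 17^4 · 17^2 · 17^1 ≡ 5 · 16 · 4 · 17 = 5440.
5440 mod 19 = 6, so 17^23 ≡ 6 (mod 19).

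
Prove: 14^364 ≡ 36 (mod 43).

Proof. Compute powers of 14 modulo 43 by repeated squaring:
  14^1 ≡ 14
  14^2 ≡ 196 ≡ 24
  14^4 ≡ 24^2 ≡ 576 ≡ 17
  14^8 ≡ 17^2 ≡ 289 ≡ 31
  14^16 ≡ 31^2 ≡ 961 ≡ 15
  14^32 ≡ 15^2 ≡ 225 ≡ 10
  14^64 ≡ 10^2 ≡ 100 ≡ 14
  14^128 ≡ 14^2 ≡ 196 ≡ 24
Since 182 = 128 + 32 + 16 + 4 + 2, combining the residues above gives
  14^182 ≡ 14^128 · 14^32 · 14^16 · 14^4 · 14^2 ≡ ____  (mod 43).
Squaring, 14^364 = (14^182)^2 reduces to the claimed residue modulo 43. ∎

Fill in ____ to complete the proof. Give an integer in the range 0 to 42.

6

14^128 · 14^32 · 14^16 · 14^4 · 14^2 ≡ 24 · 10 · 15 · 17 · 24 = 1468800.
1468800 mod 43 = 6, so 14^182 ≡ 6 (mod 43).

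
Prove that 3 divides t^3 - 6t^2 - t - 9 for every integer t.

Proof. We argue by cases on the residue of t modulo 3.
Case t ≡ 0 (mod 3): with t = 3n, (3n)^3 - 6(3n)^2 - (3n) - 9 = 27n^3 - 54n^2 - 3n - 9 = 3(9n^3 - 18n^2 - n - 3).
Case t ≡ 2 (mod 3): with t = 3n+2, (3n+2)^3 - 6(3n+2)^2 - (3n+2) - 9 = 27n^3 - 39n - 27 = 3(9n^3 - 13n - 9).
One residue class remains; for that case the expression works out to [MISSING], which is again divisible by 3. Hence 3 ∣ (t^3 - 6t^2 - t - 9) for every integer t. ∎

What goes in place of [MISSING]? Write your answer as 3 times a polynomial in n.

Only t ≡ 1 (mod 3) is unaccounted for. Put t = 3n+1:
(3n+1)^3 - 6(3n+1)^2 - (3n+1) - 9 expands to 27n^3 - 27n^2 - 30n - 15,
and factoring out 3 leaves 3(9n^3 - 9n^2 - 10n - 5).

3(9n^3 - 9n^2 - 10n - 5)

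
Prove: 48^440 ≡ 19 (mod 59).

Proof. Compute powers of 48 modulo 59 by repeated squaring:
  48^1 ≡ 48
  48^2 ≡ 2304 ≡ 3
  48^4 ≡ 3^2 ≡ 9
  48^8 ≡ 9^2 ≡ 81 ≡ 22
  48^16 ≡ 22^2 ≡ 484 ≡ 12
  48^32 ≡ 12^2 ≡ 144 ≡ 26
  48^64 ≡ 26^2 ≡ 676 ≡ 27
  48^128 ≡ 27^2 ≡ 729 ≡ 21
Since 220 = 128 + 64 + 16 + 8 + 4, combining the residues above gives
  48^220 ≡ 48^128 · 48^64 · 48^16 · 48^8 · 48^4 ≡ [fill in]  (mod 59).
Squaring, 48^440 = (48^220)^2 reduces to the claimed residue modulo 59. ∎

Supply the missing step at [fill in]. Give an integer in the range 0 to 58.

48^128 · 48^64 · 48^16 · 48^8 · 48^4 ≡ 21 · 27 · 12 · 22 · 9 = 1347192.
1347192 mod 59 = 45, so 48^220 ≡ 45 (mod 59).

45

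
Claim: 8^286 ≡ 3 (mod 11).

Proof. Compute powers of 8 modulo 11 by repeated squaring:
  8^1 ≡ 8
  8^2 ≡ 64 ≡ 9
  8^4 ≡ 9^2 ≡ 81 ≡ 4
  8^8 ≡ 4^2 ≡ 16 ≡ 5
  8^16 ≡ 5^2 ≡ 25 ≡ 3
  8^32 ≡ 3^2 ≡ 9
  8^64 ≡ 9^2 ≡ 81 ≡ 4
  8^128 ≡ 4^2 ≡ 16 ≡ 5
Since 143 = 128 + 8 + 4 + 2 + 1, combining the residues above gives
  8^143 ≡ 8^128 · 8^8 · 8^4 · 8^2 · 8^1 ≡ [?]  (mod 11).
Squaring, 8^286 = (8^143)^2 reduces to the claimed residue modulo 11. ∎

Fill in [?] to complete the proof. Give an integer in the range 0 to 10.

6

8^128 · 8^8 · 8^4 · 8^2 · 8^1 ≡ 5 · 5 · 4 · 9 · 8 = 7200.
7200 mod 11 = 6, so 8^143 ≡ 6 (mod 11).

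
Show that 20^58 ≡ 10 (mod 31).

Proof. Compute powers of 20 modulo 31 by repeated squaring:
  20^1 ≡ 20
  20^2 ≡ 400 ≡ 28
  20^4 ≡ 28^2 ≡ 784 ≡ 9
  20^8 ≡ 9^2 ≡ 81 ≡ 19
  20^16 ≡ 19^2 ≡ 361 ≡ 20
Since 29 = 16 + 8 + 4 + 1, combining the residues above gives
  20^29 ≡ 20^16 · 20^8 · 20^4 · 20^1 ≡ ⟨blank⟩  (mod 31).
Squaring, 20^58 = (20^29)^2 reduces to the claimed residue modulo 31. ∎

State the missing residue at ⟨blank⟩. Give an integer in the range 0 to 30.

14

20^16 · 20^8 · 20^4 · 20^1 ≡ 20 · 19 · 9 · 20 = 68400.
68400 mod 31 = 14, so 20^29 ≡ 14 (mod 31).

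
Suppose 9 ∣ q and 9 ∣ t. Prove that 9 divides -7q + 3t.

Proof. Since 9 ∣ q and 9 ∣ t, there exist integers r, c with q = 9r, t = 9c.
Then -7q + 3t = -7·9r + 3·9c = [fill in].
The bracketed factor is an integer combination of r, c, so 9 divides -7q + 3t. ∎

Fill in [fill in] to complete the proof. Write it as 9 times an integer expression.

9(3c - 7r)

Pull the common 9 out of every term: -7·9r + 3·9c = 9(3c - 7r).
3c - 7r is an integer, which exhibits the divisibility.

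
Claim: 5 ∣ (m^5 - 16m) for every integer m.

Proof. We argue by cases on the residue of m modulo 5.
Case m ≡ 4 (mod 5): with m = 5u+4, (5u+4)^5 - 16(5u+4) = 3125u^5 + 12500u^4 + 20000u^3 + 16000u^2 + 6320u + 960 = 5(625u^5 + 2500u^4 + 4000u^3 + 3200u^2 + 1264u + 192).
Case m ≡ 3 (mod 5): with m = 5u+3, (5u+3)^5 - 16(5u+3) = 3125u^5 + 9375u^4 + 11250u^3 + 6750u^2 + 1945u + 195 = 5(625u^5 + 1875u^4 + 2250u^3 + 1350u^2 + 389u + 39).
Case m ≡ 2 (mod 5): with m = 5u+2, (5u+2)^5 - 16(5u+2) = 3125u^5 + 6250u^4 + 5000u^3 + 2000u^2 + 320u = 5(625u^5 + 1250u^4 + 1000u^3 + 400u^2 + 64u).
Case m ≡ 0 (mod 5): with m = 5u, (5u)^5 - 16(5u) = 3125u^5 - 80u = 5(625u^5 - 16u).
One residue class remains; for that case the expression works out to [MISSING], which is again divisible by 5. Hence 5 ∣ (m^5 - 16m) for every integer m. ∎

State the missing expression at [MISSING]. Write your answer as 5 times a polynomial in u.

5(625u^5 + 625u^4 + 250u^3 + 50u^2 - 11u - 3)

The residues treated are {4, 3, 2, 0}, so the missing case is m ≡ 1 (mod 5); write m = 5u+1.
Then (5u+1)^5 - 16(5u+1) = 3125u^5 + 3125u^4 + 1250u^3 + 250u^2 - 55u - 15 = 5(625u^5 + 625u^4 + 250u^3 + 50u^2 - 11u - 3).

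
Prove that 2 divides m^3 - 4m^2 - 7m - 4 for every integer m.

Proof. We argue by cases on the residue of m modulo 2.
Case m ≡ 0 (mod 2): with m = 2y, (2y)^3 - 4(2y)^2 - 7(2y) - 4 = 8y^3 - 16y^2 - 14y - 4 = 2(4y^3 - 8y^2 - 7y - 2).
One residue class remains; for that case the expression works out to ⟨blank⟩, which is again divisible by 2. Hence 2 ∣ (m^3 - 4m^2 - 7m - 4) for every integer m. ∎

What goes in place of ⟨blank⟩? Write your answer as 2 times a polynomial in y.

2(4y^3 - 2y^2 - 12y - 7)

Only m ≡ 1 (mod 2) is unaccounted for. Put m = 2y+1:
(2y+1)^3 - 4(2y+1)^2 - 7(2y+1) - 4 expands to 8y^3 - 4y^2 - 24y - 14,
and factoring out 2 leaves 2(4y^3 - 2y^2 - 12y - 7).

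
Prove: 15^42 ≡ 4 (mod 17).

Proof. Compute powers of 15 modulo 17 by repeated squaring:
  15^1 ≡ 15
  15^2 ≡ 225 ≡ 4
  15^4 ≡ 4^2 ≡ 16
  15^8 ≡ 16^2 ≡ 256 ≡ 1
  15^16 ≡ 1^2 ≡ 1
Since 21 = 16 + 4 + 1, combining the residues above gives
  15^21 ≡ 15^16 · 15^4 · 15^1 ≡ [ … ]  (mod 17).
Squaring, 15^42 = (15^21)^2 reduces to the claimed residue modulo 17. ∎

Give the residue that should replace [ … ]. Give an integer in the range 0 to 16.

15^16 · 15^4 · 15^1 ≡ 1 · 16 · 15 = 240.
240 mod 17 = 2, so 15^21 ≡ 2 (mod 17).

2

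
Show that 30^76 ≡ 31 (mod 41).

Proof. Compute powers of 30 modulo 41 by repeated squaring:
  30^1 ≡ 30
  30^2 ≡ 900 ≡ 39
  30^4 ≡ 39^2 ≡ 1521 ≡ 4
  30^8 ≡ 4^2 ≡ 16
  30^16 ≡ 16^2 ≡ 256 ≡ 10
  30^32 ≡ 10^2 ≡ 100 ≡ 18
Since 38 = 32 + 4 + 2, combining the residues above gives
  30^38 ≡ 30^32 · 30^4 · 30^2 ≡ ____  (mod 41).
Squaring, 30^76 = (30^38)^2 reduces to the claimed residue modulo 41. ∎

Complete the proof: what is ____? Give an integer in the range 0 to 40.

30^32 · 30^4 · 30^2 ≡ 18 · 4 · 39 = 2808.
2808 mod 41 = 20, so 30^38 ≡ 20 (mod 41).

20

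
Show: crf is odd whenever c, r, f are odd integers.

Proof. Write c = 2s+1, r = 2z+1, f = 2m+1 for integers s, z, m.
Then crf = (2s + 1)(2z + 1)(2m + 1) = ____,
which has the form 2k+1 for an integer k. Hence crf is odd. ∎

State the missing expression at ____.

2(4msz + 2ms + 2mz + m + 2sz + s + z) + 1

Expanding: (2s + 1)(2z + 1)(2m + 1) = 8msz + 4ms + 4mz + 2m + 4sz + 2s + 2z + 1.
Every term except the constant is even, so this is 2(4msz + 2ms + 2mz + m + 2sz + s + z) + 1,
and 4msz + 2ms + 2mz + m + 2sz + s + z ∈ ℤ gives the required form.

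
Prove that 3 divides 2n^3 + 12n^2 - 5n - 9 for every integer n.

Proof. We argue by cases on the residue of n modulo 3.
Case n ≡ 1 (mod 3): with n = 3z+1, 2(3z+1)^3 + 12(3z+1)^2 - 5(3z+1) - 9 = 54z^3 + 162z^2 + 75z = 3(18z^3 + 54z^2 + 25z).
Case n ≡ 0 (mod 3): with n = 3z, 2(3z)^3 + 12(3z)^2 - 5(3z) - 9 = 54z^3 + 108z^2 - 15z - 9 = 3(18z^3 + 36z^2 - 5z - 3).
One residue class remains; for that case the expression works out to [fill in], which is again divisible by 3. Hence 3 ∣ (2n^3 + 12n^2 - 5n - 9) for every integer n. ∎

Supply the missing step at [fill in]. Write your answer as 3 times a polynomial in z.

3(18z^3 + 72z^2 + 67z + 15)

The residues treated are {1, 0}, so the missing case is n ≡ 2 (mod 3); write n = 3z+2.
Then 2(3z+2)^3 + 12(3z+2)^2 - 5(3z+2) - 9 = 54z^3 + 216z^2 + 201z + 45 = 3(18z^3 + 72z^2 + 67z + 15).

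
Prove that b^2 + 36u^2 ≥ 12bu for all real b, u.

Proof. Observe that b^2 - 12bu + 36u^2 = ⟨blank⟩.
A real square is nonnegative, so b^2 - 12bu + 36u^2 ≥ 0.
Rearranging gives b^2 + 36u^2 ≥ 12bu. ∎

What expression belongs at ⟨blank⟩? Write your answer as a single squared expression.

(b - 6u)^2

The leading and trailing coefficients are 1^2 and 6^2, and 12 = 2·1·6, so the trinomial is (b - 6u)^2.
Hence b^2 - 12bu + 36u^2 ≥ 0.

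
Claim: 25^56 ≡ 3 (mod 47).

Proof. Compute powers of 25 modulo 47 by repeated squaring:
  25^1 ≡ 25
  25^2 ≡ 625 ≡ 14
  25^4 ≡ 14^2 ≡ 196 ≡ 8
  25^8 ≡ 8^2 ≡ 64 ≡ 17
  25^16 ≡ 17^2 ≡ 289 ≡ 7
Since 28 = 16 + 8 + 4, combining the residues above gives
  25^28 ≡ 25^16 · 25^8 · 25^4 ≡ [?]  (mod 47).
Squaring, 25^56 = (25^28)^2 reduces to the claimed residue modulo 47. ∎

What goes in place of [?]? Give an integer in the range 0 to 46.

12

Multiply the listed residues: 7 · 17 · 8 = 119 → 952.
Reducing modulo 47: 952 = 20·47 + 12, so 25^28 ≡ 12.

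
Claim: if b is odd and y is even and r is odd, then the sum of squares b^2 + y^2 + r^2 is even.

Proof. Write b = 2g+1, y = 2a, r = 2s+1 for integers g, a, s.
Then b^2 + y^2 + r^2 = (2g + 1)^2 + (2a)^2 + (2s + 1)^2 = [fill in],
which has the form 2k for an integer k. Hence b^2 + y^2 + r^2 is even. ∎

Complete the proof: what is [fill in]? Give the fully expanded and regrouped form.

2(2a^2 + 2g^2 + 2g + 2s^2 + 2s + 1)

(2g + 1)^2 + (2a)^2 + (2s + 1)^2 = 4a^2 + 4g^2 + 4g + 4s^2 + 4s + 2
= 2(2a^2 + 2g^2 + 2g + 2s^2 + 2s + 1).
Since 2a^2 + 2g^2 + 2g + 2s^2 + 2s + 1 is an integer, the sum of squares is of the form 2k for an integer k.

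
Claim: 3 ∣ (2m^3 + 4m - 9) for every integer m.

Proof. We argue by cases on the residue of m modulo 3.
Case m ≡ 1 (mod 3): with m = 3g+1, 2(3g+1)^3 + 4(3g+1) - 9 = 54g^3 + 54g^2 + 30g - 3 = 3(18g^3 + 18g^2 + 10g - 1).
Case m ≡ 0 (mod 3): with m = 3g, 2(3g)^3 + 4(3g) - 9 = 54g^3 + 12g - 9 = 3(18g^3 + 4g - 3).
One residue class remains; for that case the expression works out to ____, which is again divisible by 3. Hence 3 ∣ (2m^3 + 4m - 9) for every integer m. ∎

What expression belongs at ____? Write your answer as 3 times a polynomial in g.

Only m ≡ 2 (mod 3) is unaccounted for. Put m = 3g+2:
2(3g+2)^3 + 4(3g+2) - 9 expands to 54g^3 + 108g^2 + 84g + 15,
and factoring out 3 leaves 3(18g^3 + 36g^2 + 28g + 5).

3(18g^3 + 36g^2 + 28g + 5)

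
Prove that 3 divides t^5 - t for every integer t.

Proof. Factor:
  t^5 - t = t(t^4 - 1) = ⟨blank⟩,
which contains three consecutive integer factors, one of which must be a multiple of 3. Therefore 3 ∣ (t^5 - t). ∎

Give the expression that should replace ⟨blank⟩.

t^4 - 1 = (t^2 - 1)(t^2 + 1), and t^2 - 1 = (t-1)(t+1).
So t(t^4 - 1) = (t - 1)t(t + 1)(t^2 + 1).

(t - 1)t(t + 1)(t^2 + 1)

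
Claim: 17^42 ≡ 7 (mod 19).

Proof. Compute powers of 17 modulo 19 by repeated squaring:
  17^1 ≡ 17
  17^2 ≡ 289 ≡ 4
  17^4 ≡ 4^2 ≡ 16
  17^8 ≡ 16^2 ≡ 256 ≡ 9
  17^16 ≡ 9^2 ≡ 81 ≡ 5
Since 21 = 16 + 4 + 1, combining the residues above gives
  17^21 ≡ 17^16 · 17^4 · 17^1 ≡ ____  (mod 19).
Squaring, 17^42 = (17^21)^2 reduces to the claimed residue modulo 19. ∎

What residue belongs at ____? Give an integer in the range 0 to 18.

Multiply the listed residues: 5 · 16 · 17 = 80 → 1360.
Reducing modulo 19: 1360 = 71·19 + 11, so 17^21 ≡ 11.

11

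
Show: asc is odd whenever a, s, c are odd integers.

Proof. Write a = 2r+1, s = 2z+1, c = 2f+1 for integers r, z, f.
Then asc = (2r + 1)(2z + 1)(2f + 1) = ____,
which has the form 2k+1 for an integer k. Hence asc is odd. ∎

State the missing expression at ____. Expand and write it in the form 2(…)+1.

2(4frz + 2fr + 2fz + f + 2rz + r + z) + 1

Expanding: (2r + 1)(2z + 1)(2f + 1) = 8frz + 4fr + 4fz + 2f + 4rz + 2r + 2z + 1.
Every term except the constant is even, so this is 2(4frz + 2fr + 2fz + f + 2rz + r + z) + 1,
and 4frz + 2fr + 2fz + f + 2rz + r + z ∈ ℤ gives the required form.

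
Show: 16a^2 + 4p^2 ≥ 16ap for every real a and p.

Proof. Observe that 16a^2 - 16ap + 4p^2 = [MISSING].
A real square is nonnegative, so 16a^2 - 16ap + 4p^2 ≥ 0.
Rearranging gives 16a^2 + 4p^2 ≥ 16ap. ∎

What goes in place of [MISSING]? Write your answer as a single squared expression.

(4a - 2p)^2

16a^2 - 16ap + 4p^2 is a perfect-square trinomial: the outer terms are (4a)^2 and (2p)^2, and the cross term is -2·4a·2p.
So 16a^2 - 16ap + 4p^2 = (4a - 2p)^2 ≥ 0.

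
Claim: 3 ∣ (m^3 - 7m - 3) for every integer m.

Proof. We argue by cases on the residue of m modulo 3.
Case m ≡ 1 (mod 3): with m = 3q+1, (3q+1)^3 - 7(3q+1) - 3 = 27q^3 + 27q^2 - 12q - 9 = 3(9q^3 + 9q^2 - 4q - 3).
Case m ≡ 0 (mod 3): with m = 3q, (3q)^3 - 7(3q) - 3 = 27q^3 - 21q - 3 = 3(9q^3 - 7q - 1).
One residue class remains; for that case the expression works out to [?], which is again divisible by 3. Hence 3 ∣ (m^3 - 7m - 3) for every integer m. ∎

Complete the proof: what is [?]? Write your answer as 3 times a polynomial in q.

3(9q^3 + 18q^2 + 5q - 3)

The residues treated are {1, 0}, so the missing case is m ≡ 2 (mod 3); write m = 3q+2.
Then (3q+2)^3 - 7(3q+2) - 3 = 27q^3 + 54q^2 + 15q - 9 = 3(9q^3 + 18q^2 + 5q - 3).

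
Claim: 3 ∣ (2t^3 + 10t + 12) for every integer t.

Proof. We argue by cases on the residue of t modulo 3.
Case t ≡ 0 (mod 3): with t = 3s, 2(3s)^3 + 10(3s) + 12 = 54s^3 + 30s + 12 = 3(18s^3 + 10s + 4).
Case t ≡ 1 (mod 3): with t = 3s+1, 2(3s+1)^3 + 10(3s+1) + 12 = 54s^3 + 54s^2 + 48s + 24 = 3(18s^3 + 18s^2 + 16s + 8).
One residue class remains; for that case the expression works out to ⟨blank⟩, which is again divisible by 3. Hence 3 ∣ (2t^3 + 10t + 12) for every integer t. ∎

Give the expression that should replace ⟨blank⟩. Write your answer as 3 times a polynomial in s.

3(18s^3 + 36s^2 + 34s + 16)

The residues treated are {0, 1}, so the missing case is t ≡ 2 (mod 3); write t = 3s+2.
Then 2(3s+2)^3 + 10(3s+2) + 12 = 54s^3 + 108s^2 + 102s + 48 = 3(18s^3 + 36s^2 + 34s + 16).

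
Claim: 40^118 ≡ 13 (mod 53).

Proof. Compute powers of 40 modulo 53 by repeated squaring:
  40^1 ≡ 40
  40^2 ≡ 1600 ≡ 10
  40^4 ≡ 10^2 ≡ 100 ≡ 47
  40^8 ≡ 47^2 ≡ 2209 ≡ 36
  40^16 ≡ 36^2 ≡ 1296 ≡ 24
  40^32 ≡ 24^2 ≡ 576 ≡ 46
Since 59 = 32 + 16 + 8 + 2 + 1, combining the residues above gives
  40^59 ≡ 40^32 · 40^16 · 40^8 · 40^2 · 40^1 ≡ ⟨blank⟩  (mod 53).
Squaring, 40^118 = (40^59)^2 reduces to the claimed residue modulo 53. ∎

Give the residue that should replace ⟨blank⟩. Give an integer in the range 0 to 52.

38

40^32 · 40^16 · 40^8 · 40^2 · 40^1 ≡ 46 · 24 · 36 · 10 · 40 = 15897600.
15897600 mod 53 = 38, so 40^59 ≡ 38 (mod 53).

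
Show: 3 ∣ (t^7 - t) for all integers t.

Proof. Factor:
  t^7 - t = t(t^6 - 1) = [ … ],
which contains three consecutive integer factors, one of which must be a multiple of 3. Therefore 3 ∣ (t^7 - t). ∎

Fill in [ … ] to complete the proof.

t^6 - 1 = (t^2 - 1)(t^4 + t^2 + 1), and t^2 - 1 = (t-1)(t+1).
So t(t^6 - 1) = (t - 1)t(t + 1)(t^4 + t^2 + 1).

(t - 1)t(t + 1)(t^4 + t^2 + 1)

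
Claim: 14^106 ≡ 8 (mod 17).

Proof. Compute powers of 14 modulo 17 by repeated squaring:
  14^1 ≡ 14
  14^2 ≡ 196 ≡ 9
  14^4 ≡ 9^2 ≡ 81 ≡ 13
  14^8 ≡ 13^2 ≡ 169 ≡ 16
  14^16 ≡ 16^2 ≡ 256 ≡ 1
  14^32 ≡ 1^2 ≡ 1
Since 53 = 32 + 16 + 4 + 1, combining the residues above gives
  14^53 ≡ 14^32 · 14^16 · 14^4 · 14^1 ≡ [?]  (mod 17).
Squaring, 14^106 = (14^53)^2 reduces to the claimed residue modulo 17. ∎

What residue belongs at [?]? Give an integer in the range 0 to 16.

12

Multiply the listed residues: 1 · 1 · 13 · 14 = 1 → 13 → 182.
Reducing modulo 17: 182 = 10·17 + 12, so 14^53 ≡ 12.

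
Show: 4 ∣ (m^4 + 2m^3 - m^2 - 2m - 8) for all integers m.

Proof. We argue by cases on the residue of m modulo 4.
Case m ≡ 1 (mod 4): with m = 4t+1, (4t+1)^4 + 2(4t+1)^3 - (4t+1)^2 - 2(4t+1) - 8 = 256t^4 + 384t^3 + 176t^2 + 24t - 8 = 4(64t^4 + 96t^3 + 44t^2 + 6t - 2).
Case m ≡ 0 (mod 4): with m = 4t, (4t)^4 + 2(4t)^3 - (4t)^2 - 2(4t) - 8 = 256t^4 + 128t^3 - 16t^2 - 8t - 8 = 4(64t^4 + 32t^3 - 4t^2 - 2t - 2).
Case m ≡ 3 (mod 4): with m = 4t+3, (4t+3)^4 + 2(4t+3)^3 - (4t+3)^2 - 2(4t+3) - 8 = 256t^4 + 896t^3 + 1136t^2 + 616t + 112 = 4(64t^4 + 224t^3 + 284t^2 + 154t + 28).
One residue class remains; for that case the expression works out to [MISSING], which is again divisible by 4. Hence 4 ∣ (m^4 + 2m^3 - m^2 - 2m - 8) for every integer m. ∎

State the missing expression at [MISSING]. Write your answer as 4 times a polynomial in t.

4(64t^4 + 160t^3 + 140t^2 + 50t + 4)

The residues treated are {1, 0, 3}, so the missing case is m ≡ 2 (mod 4); write m = 4t+2.
Then (4t+2)^4 + 2(4t+2)^3 - (4t+2)^2 - 2(4t+2) - 8 = 256t^4 + 640t^3 + 560t^2 + 200t + 16 = 4(64t^4 + 160t^3 + 140t^2 + 50t + 4).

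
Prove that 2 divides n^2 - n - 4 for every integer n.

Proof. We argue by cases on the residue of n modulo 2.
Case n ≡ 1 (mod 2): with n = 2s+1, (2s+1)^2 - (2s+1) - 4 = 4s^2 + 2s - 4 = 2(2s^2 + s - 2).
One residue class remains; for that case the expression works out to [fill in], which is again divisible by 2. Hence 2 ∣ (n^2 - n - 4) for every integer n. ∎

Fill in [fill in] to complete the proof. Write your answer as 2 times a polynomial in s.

2(2s^2 - s - 2)

Only n ≡ 0 (mod 2) is unaccounted for. Put n = 2s:
(2s)^2 - (2s) - 4 expands to 4s^2 - 2s - 4,
and factoring out 2 leaves 2(2s^2 - s - 2).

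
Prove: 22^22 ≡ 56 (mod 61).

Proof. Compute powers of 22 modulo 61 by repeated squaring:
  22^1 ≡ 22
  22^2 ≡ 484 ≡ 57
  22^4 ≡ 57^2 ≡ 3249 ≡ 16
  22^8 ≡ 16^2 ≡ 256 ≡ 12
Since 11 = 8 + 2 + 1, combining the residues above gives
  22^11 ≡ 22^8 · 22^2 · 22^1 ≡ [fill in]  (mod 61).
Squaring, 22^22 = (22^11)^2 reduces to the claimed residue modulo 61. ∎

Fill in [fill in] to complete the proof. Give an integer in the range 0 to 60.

22^8 · 22^2 · 22^1 ≡ 12 · 57 · 22 = 15048.
15048 mod 61 = 42, so 22^11 ≡ 42 (mod 61).

42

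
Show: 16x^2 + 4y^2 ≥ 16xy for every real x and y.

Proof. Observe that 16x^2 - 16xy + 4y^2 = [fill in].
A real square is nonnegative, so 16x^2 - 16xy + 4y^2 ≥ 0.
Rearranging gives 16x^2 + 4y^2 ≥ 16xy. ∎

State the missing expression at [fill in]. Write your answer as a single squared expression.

(4x - 2y)^2

16x^2 - 16xy + 4y^2 is a perfect-square trinomial: the outer terms are (4x)^2 and (2y)^2, and the cross term is -2·4x·2y.
So 16x^2 - 16xy + 4y^2 = (4x - 2y)^2 ≥ 0.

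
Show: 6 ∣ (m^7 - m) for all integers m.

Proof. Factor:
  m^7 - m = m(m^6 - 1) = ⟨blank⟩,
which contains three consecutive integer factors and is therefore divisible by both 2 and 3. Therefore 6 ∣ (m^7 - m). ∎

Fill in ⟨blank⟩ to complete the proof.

m^6 - 1 = (m^2 - 1)(m^4 + m^2 + 1), and m^2 - 1 = (m-1)(m+1).
So m(m^6 - 1) = (m - 1)m(m + 1)(m^4 + m^2 + 1).

(m - 1)m(m + 1)(m^4 + m^2 + 1)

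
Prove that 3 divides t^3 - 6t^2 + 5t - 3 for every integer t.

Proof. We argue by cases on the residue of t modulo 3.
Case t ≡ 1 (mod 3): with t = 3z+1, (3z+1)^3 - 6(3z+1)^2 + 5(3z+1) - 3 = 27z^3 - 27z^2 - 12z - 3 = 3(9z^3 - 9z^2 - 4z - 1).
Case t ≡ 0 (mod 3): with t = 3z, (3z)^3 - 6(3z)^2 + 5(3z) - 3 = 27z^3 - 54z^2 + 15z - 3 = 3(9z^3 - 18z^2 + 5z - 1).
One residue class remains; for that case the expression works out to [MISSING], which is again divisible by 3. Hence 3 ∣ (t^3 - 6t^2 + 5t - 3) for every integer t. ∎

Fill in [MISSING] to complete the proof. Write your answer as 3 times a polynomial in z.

Only t ≡ 2 (mod 3) is unaccounted for. Put t = 3z+2:
(3z+2)^3 - 6(3z+2)^2 + 5(3z+2) - 3 expands to 27z^3 - 21z - 9,
and factoring out 3 leaves 3(9z^3 - 7z - 3).

3(9z^3 - 7z - 3)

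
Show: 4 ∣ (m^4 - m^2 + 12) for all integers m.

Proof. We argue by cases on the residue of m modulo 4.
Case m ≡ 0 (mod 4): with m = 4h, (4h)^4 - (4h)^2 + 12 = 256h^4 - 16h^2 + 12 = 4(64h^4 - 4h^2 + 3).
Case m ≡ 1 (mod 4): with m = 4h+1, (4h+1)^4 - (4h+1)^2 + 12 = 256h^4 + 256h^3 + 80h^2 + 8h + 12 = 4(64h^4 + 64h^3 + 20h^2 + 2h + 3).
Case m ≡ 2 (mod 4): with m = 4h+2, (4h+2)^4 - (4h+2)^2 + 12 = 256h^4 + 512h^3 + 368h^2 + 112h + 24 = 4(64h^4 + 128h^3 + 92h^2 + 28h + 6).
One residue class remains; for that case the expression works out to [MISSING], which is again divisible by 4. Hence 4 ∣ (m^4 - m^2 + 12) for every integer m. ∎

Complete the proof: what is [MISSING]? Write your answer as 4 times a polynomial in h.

Only m ≡ 3 (mod 4) is unaccounted for. Put m = 4h+3:
(4h+3)^4 - (4h+3)^2 + 12 expands to 256h^4 + 768h^3 + 848h^2 + 408h + 84,
and factoring out 4 leaves 4(64h^4 + 192h^3 + 212h^2 + 102h + 21).

4(64h^4 + 192h^3 + 212h^2 + 102h + 21)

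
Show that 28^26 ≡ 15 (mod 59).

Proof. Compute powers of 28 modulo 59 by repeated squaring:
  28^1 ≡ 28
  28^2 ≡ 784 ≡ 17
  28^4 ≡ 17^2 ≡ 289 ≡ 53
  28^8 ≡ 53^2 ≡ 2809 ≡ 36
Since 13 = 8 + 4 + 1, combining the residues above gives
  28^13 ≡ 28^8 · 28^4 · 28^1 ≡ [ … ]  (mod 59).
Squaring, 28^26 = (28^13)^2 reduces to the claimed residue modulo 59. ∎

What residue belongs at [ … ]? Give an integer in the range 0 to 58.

29

Multiply the listed residues: 36 · 53 · 28 = 1908 → 53424.
Reducing modulo 59: 53424 = 905·59 + 29, so 28^13 ≡ 29.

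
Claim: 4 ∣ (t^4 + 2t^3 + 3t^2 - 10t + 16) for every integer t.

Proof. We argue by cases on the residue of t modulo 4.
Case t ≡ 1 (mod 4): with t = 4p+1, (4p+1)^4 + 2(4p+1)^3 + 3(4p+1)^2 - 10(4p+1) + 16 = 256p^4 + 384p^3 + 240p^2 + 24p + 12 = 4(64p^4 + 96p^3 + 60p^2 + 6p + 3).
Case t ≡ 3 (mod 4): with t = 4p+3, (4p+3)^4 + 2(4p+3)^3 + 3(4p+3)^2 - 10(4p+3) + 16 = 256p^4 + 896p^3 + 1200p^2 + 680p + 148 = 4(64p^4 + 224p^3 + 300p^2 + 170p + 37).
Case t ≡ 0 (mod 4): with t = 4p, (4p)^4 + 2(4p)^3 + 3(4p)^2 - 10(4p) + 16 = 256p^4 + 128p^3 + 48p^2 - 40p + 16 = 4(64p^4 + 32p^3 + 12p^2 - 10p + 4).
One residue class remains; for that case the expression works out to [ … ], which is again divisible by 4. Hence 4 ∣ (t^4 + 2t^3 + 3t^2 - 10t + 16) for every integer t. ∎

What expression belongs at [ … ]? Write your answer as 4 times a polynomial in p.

4(64p^4 + 160p^3 + 156p^2 + 58p + 10)

The residues treated are {1, 3, 0}, so the missing case is t ≡ 2 (mod 4); write t = 4p+2.
Then (4p+2)^4 + 2(4p+2)^3 + 3(4p+2)^2 - 10(4p+2) + 16 = 256p^4 + 640p^3 + 624p^2 + 232p + 40 = 4(64p^4 + 160p^3 + 156p^2 + 58p + 10).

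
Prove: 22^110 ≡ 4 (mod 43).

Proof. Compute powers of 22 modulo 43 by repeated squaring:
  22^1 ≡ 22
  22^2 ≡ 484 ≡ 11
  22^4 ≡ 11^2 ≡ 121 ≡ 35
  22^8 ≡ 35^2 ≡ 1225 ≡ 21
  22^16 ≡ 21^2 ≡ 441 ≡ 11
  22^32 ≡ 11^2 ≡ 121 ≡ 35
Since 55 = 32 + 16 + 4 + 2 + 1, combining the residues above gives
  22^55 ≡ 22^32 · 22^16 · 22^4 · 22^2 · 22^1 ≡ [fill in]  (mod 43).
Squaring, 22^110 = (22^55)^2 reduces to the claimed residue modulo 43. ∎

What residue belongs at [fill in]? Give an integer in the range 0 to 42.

22^32 · 22^16 · 22^4 · 22^2 · 22^1 ≡ 35 · 11 · 35 · 11 · 22 = 3260950.
3260950 mod 43 = 2, so 22^55 ≡ 2 (mod 43).

2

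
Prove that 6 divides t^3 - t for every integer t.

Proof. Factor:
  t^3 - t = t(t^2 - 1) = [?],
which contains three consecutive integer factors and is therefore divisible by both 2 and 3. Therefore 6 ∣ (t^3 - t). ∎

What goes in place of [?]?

t(t^2 - 1) = t(t - 1)(t + 1) = (t - 1)t(t + 1).
These three factors are consecutive integers, so their product is divisible by 6.

(t - 1)t(t + 1)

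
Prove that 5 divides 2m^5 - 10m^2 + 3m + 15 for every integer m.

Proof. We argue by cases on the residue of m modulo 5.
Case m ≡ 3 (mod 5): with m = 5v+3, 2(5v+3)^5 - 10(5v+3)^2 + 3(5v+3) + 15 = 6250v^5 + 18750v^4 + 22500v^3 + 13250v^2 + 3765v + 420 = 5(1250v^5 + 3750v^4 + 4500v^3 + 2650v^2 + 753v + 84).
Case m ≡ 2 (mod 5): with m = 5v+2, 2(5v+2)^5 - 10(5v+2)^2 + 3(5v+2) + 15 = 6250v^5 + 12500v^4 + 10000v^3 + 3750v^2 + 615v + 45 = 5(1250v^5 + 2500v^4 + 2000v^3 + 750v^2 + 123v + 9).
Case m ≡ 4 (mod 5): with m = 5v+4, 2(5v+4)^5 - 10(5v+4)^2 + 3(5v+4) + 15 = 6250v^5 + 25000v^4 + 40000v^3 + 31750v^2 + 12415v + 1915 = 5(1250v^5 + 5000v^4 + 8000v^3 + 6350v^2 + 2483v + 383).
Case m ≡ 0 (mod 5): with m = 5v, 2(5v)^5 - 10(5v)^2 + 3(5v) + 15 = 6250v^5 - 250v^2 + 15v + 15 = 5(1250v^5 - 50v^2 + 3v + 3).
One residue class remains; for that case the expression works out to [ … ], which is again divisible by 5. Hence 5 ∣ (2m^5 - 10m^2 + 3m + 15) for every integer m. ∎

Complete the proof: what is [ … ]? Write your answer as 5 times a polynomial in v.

5(1250v^5 + 1250v^4 + 500v^3 + 50v^2 - 7v + 2)

The residues treated are {3, 2, 4, 0}, so the missing case is m ≡ 1 (mod 5); write m = 5v+1.
Then 2(5v+1)^5 - 10(5v+1)^2 + 3(5v+1) + 15 = 6250v^5 + 6250v^4 + 2500v^3 + 250v^2 - 35v + 10 = 5(1250v^5 + 1250v^4 + 500v^3 + 50v^2 - 7v + 2).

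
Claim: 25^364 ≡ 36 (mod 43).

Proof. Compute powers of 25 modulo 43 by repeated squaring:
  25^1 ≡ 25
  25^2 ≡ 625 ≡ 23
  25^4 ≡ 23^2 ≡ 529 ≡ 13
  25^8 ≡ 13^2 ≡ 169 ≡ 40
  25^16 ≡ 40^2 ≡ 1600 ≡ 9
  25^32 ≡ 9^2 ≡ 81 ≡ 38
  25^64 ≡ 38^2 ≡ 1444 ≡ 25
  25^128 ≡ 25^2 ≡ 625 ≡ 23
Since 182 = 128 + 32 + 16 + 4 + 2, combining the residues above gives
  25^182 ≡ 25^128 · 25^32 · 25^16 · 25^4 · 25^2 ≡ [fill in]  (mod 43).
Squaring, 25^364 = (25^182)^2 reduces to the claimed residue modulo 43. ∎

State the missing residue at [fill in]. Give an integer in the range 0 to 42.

25^128 · 25^32 · 25^16 · 25^4 · 25^2 ≡ 23 · 38 · 9 · 13 · 23 = 2351934.
2351934 mod 43 = 6, so 25^182 ≡ 6 (mod 43).

6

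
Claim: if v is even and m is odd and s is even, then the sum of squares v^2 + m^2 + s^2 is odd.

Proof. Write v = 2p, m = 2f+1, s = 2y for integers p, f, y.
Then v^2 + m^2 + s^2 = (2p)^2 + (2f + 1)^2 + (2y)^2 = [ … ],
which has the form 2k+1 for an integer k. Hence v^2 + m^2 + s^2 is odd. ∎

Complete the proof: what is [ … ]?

2(2f^2 + 2f + 2p^2 + 2y^2) + 1

(2p)^2 + (2f + 1)^2 + (2y)^2 = 4f^2 + 4f + 4p^2 + 4y^2 + 1
= 2(2f^2 + 2f + 2p^2 + 2y^2) + 1.
Since 2f^2 + 2f + 2p^2 + 2y^2 is an integer, the sum of squares is of the form 2k+1 for an integer k.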